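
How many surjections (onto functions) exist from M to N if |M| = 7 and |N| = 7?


n = |M| = 7, k = |N| = 7. Surjections via inclusion-exclusion:
S(n,k) = Σ(-1)^i × C(k,i) × (k-i)^n, i=0 to k
i=0: (-1)^0×C(7,0)×7^7 = 823543
i=1: (-1)^1×C(7,1)×6^7 = -1959552
i=2: (-1)^2×C(7,2)×5^7 = 1640625
i=3: (-1)^3×C(7,3)×4^7 = -573440
i=4: (-1)^4×C(7,4)×3^7 = 76545
i=5: (-1)^5×C(7,5)×2^7 = -2688
i=6: (-1)^6×C(7,6)×1^7 = 7
i=7: (-1)^7×C(7,7)×0^7 = 0
Total = 5040

Number of surjections = 5040


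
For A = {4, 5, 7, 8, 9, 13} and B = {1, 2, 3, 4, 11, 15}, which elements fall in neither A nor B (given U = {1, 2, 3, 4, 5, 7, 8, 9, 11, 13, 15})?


A = {4, 5, 7, 8, 9, 13}
B = {1, 2, 3, 4, 11, 15}
Region: in neither A nor B (given U = {1, 2, 3, 4, 5, 7, 8, 9, 11, 13, 15})
Elements: ∅

Elements in neither A nor B (given U = {1, 2, 3, 4, 5, 7, 8, 9, 11, 13, 15}): ∅


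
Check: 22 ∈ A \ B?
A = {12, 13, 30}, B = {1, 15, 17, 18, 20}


A = {12, 13, 30}, B = {1, 15, 17, 18, 20}
A \ B = elements in A but not in B
A \ B = {12, 13, 30}
Checking if 22 ∈ A \ B
22 is not in A \ B → False

22 ∉ A \ B


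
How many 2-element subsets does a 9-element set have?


C(n,k) = n! / (k!(n-k)!)
C(9,2) = 9! / (2!7!)
= 36

C(9,2) = 36


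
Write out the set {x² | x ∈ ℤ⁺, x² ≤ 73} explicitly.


Checking each candidate:
Condition: positive perfect squares ≤ 73
Result = {1, 4, 9, 16, 25, 36, 49, 64}

{1, 4, 9, 16, 25, 36, 49, 64}


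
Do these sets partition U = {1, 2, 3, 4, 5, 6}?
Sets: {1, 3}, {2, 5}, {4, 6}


A partition requires: (1) non-empty parts, (2) pairwise disjoint, (3) union = U
Parts: {1, 3}, {2, 5}, {4, 6}
Union of parts: {1, 2, 3, 4, 5, 6}
U = {1, 2, 3, 4, 5, 6}
All non-empty? True
Pairwise disjoint? True
Covers U? True

Yes, valid partition


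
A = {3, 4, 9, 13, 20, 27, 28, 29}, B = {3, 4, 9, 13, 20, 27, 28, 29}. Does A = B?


Two sets are equal iff they have exactly the same elements.
A = {3, 4, 9, 13, 20, 27, 28, 29}
B = {3, 4, 9, 13, 20, 27, 28, 29}
Same elements → A = B

Yes, A = B


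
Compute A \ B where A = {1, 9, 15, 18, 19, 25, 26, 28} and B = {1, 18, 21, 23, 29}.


A \ B = elements in A but not in B
A = {1, 9, 15, 18, 19, 25, 26, 28}
B = {1, 18, 21, 23, 29}
Remove from A any elements in B
A \ B = {9, 15, 19, 25, 26, 28}

A \ B = {9, 15, 19, 25, 26, 28}


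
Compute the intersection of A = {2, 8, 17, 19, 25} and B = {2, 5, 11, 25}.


A ∩ B = elements in both A and B
A = {2, 8, 17, 19, 25}
B = {2, 5, 11, 25}
A ∩ B = {2, 25}

A ∩ B = {2, 25}


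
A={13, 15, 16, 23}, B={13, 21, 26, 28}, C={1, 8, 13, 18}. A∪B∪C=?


A ∪ B = {13, 15, 16, 21, 23, 26, 28}
(A ∪ B) ∪ C = {1, 8, 13, 15, 16, 18, 21, 23, 26, 28}

A ∪ B ∪ C = {1, 8, 13, 15, 16, 18, 21, 23, 26, 28}


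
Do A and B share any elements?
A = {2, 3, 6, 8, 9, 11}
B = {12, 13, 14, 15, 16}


Disjoint means A ∩ B = ∅.
A ∩ B = ∅
A ∩ B = ∅, so A and B are disjoint.

No — A and B share no elements (A ∩ B = ∅), so they are disjoint


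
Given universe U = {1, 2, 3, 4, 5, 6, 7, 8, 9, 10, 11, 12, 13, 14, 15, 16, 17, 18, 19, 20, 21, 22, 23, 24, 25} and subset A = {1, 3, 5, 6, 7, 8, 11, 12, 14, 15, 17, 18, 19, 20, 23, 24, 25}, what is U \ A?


Aᶜ = U \ A = elements in U but not in A
U = {1, 2, 3, 4, 5, 6, 7, 8, 9, 10, 11, 12, 13, 14, 15, 16, 17, 18, 19, 20, 21, 22, 23, 24, 25}
A = {1, 3, 5, 6, 7, 8, 11, 12, 14, 15, 17, 18, 19, 20, 23, 24, 25}
Aᶜ = {2, 4, 9, 10, 13, 16, 21, 22}

Aᶜ = {2, 4, 9, 10, 13, 16, 21, 22}


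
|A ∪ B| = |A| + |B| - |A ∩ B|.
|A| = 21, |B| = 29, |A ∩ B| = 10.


|A ∪ B| = |A| + |B| - |A ∩ B|
= 21 + 29 - 10
= 40

|A ∪ B| = 40


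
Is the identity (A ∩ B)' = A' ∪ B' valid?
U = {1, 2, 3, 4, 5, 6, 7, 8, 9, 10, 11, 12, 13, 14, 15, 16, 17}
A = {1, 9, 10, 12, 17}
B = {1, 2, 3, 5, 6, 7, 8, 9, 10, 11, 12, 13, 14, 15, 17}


LHS: A ∩ B = {1, 9, 10, 12, 17}
(A ∩ B)' = U \ (A ∩ B) = {2, 3, 4, 5, 6, 7, 8, 11, 13, 14, 15, 16}
A' = {2, 3, 4, 5, 6, 7, 8, 11, 13, 14, 15, 16}, B' = {4, 16}
Claimed RHS: A' ∪ B' = {2, 3, 4, 5, 6, 7, 8, 11, 13, 14, 15, 16}
Identity is VALID: LHS = RHS = {2, 3, 4, 5, 6, 7, 8, 11, 13, 14, 15, 16} ✓

Identity is valid. (A ∩ B)' = A' ∪ B' = {2, 3, 4, 5, 6, 7, 8, 11, 13, 14, 15, 16}


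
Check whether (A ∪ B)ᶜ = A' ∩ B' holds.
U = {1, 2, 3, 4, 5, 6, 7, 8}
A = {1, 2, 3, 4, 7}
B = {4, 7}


LHS: A ∪ B = {1, 2, 3, 4, 7}
(A ∪ B)' = U \ (A ∪ B) = {5, 6, 8}
A' = {5, 6, 8}, B' = {1, 2, 3, 5, 6, 8}
Claimed RHS: A' ∩ B' = {5, 6, 8}
Identity is VALID: LHS = RHS = {5, 6, 8} ✓

Identity is valid. (A ∪ B)' = A' ∩ B' = {5, 6, 8}


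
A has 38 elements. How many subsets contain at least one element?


Total subsets = 2^n = 2^38 = 274877906944
Non-empty subsets exclude the empty set: 2^n - 1
= 274877906944 - 1
= 274877906943

Number of non-empty subsets = 274877906943


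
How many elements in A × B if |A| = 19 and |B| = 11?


|A × B| = |A| × |B|
= 19 × 11
= 209

|A × B| = 209


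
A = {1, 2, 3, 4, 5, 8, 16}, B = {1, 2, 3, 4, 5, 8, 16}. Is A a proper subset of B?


A ⊂ B requires: A ⊆ B AND A ≠ B.
A ⊆ B? Yes
A = B? Yes
A = B, so A is not a PROPER subset.

No, A is not a proper subset of B


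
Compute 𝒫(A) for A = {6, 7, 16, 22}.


|A| = 4, so |P(A)| = 2^4 = 16
Enumerate subsets by cardinality (0 to 4):
∅, {6}, {7}, {16}, {22}, {6, 7}, {6, 16}, {6, 22}, {7, 16}, {7, 22}, {16, 22}, {6, 7, 16}, {6, 7, 22}, {6, 16, 22}, {7, 16, 22}, {6, 7, 16, 22}

P(A) has 16 subsets: ∅, {6}, {7}, {16}, {22}, {6, 7}, {6, 16}, {6, 22}, {7, 16}, {7, 22}, {16, 22}, {6, 7, 16}, {6, 7, 22}, {6, 16, 22}, {7, 16, 22}, {6, 7, 16, 22}


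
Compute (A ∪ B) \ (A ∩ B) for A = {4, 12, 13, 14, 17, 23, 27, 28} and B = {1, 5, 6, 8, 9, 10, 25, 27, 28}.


A △ B = (A \ B) ∪ (B \ A) = elements in exactly one of A or B
A \ B = {4, 12, 13, 14, 17, 23}
B \ A = {1, 5, 6, 8, 9, 10, 25}
A △ B = {1, 4, 5, 6, 8, 9, 10, 12, 13, 14, 17, 23, 25}

A △ B = {1, 4, 5, 6, 8, 9, 10, 12, 13, 14, 17, 23, 25}


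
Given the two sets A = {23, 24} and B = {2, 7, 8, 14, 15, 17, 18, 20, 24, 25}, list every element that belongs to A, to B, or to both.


A ∪ B = all elements in A or B (or both)
A = {23, 24}
B = {2, 7, 8, 14, 15, 17, 18, 20, 24, 25}
A ∪ B = {2, 7, 8, 14, 15, 17, 18, 20, 23, 24, 25}

A ∪ B = {2, 7, 8, 14, 15, 17, 18, 20, 23, 24, 25}


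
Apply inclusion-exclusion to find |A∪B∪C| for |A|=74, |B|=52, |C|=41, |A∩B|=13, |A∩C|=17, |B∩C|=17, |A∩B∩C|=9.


|A∪B∪C| = |A|+|B|+|C| - |A∩B|-|A∩C|-|B∩C| + |A∩B∩C|
= 74+52+41 - 13-17-17 + 9
= 167 - 47 + 9
= 129

|A ∪ B ∪ C| = 129


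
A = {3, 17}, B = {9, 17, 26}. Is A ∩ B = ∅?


Disjoint means A ∩ B = ∅.
A ∩ B = {17}
A ∩ B ≠ ∅, so A and B are NOT disjoint.

No, A and B are not disjoint (A ∩ B = {17})


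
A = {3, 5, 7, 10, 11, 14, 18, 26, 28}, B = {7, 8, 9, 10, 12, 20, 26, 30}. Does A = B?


Two sets are equal iff they have exactly the same elements.
A = {3, 5, 7, 10, 11, 14, 18, 26, 28}
B = {7, 8, 9, 10, 12, 20, 26, 30}
Differences: {3, 5, 8, 9, 11, 12, 14, 18, 20, 28, 30}
A ≠ B

No, A ≠ B


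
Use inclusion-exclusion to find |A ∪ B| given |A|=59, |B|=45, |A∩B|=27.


|A ∪ B| = |A| + |B| - |A ∩ B|
= 59 + 45 - 27
= 77

|A ∪ B| = 77


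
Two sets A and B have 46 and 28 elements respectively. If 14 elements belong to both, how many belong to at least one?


|A ∪ B| = |A| + |B| - |A ∩ B|
= 46 + 28 - 14
= 60

|A ∪ B| = 60


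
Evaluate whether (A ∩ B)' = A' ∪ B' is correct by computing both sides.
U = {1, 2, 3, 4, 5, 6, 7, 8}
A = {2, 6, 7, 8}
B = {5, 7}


LHS: A ∩ B = {7}
(A ∩ B)' = U \ (A ∩ B) = {1, 2, 3, 4, 5, 6, 8}
A' = {1, 3, 4, 5}, B' = {1, 2, 3, 4, 6, 8}
Claimed RHS: A' ∪ B' = {1, 2, 3, 4, 5, 6, 8}
Identity is VALID: LHS = RHS = {1, 2, 3, 4, 5, 6, 8} ✓

Identity is valid. (A ∩ B)' = A' ∪ B' = {1, 2, 3, 4, 5, 6, 8}


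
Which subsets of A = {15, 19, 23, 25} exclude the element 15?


A subset of A that omits 15 is a subset of A \ {15}, so there are 2^(n-1) = 2^3 = 8 of them.
Subsets excluding 15: ∅, {19}, {23}, {25}, {19, 23}, {19, 25}, {23, 25}, {19, 23, 25}

Subsets excluding 15 (8 total): ∅, {19}, {23}, {25}, {19, 23}, {19, 25}, {23, 25}, {19, 23, 25}


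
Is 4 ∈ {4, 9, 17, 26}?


A = {4, 9, 17, 26}
Checking if 4 is in A
4 is in A → True

4 ∈ A


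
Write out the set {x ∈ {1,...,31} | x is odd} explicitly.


Checking each candidate:
Condition: odd numbers in {1,...,31}
Result = {1, 3, 5, 7, 9, 11, 13, 15, 17, 19, 21, 23, 25, 27, 29, 31}

{1, 3, 5, 7, 9, 11, 13, 15, 17, 19, 21, 23, 25, 27, 29, 31}


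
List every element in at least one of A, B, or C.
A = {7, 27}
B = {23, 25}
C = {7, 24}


A ∪ B = {7, 23, 25, 27}
(A ∪ B) ∪ C = {7, 23, 24, 25, 27}

A ∪ B ∪ C = {7, 23, 24, 25, 27}


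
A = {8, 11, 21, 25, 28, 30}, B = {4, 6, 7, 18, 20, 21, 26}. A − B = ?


A \ B = elements in A but not in B
A = {8, 11, 21, 25, 28, 30}
B = {4, 6, 7, 18, 20, 21, 26}
Remove from A any elements in B
A \ B = {8, 11, 25, 28, 30}

A \ B = {8, 11, 25, 28, 30}


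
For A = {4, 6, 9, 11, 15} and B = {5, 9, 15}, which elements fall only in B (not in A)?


A = {4, 6, 9, 11, 15}
B = {5, 9, 15}
Region: only in B (not in A)
Elements: {5}

Elements only in B (not in A): {5}


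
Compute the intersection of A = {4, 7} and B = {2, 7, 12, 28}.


A ∩ B = elements in both A and B
A = {4, 7}
B = {2, 7, 12, 28}
A ∩ B = {7}

A ∩ B = {7}


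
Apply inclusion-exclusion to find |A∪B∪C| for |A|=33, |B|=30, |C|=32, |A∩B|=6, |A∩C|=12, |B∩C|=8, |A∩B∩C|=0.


|A∪B∪C| = |A|+|B|+|C| - |A∩B|-|A∩C|-|B∩C| + |A∩B∩C|
= 33+30+32 - 6-12-8 + 0
= 95 - 26 + 0
= 69

|A ∪ B ∪ C| = 69


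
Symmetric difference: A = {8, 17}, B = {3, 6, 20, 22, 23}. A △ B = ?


A △ B = (A \ B) ∪ (B \ A) = elements in exactly one of A or B
A \ B = {8, 17}
B \ A = {3, 6, 20, 22, 23}
A △ B = {3, 6, 8, 17, 20, 22, 23}

A △ B = {3, 6, 8, 17, 20, 22, 23}


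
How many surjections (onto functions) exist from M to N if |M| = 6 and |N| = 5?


n = |M| = 6, k = |N| = 5. Surjections via inclusion-exclusion:
S(n,k) = Σ(-1)^i × C(k,i) × (k-i)^n, i=0 to k
i=0: (-1)^0×C(5,0)×5^6 = 15625
i=1: (-1)^1×C(5,1)×4^6 = -20480
i=2: (-1)^2×C(5,2)×3^6 = 7290
i=3: (-1)^3×C(5,3)×2^6 = -640
i=4: (-1)^4×C(5,4)×1^6 = 5
i=5: (-1)^5×C(5,5)×0^6 = 0
Total = 1800

Number of surjections = 1800


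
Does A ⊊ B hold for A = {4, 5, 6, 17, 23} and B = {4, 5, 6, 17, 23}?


A ⊂ B requires: A ⊆ B AND A ≠ B.
A ⊆ B? Yes
A = B? Yes
A = B, so A is not a PROPER subset.

No, A is not a proper subset of B


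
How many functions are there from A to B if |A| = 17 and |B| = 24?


Each of |A| = 17 inputs maps to any of |B| = 24 outputs.
# functions = |B|^|A| = 24^17
= 290797794982682557415424

Number of functions = 290797794982682557415424


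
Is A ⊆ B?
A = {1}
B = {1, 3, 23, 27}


A ⊆ B means every element of A is in B.
All elements of A are in B.
So A ⊆ B.

Yes, A ⊆ B


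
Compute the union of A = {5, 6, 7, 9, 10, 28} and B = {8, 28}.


A ∪ B = all elements in A or B (or both)
A = {5, 6, 7, 9, 10, 28}
B = {8, 28}
A ∪ B = {5, 6, 7, 8, 9, 10, 28}

A ∪ B = {5, 6, 7, 8, 9, 10, 28}


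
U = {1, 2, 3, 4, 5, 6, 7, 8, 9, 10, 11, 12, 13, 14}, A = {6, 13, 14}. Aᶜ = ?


Aᶜ = U \ A = elements in U but not in A
U = {1, 2, 3, 4, 5, 6, 7, 8, 9, 10, 11, 12, 13, 14}
A = {6, 13, 14}
Aᶜ = {1, 2, 3, 4, 5, 7, 8, 9, 10, 11, 12}

Aᶜ = {1, 2, 3, 4, 5, 7, 8, 9, 10, 11, 12}


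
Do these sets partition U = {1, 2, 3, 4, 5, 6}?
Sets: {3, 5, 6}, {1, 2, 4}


A partition requires: (1) non-empty parts, (2) pairwise disjoint, (3) union = U
Parts: {3, 5, 6}, {1, 2, 4}
Union of parts: {1, 2, 3, 4, 5, 6}
U = {1, 2, 3, 4, 5, 6}
All non-empty? True
Pairwise disjoint? True
Covers U? True

Yes, valid partition


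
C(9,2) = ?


C(n,k) = n! / (k!(n-k)!)
C(9,2) = 9! / (2!7!)
= 36

C(9,2) = 36


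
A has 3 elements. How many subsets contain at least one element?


Total subsets = 2^n = 2^3 = 8
Non-empty subsets exclude the empty set: 2^n - 1
= 8 - 1
= 7

Number of non-empty subsets = 7


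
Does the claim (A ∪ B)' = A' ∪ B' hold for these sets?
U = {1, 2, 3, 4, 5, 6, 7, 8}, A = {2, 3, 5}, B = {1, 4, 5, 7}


LHS: A ∪ B = {1, 2, 3, 4, 5, 7}
(A ∪ B)' = U \ (A ∪ B) = {6, 8}
A' = {1, 4, 6, 7, 8}, B' = {2, 3, 6, 8}
Claimed RHS: A' ∪ B' = {1, 2, 3, 4, 6, 7, 8}
Identity is INVALID: LHS = {6, 8} but the RHS claimed here equals {1, 2, 3, 4, 6, 7, 8}. The correct form is (A ∪ B)' = A' ∩ B'.

Identity is invalid: (A ∪ B)' = {6, 8} but A' ∪ B' = {1, 2, 3, 4, 6, 7, 8}. The correct De Morgan law is (A ∪ B)' = A' ∩ B'.


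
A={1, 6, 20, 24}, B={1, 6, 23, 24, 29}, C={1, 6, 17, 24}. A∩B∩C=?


A ∩ B = {1, 6, 24}
(A ∩ B) ∩ C = {1, 6, 24}

A ∩ B ∩ C = {1, 6, 24}


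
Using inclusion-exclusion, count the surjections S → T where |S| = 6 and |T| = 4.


n = |S| = 6, k = |T| = 4. Surjections via inclusion-exclusion:
S(n,k) = Σ(-1)^i × C(k,i) × (k-i)^n, i=0 to k
i=0: (-1)^0×C(4,0)×4^6 = 4096
i=1: (-1)^1×C(4,1)×3^6 = -2916
i=2: (-1)^2×C(4,2)×2^6 = 384
i=3: (-1)^3×C(4,3)×1^6 = -4
i=4: (-1)^4×C(4,4)×0^6 = 0
Total = 1560

Number of surjections = 1560


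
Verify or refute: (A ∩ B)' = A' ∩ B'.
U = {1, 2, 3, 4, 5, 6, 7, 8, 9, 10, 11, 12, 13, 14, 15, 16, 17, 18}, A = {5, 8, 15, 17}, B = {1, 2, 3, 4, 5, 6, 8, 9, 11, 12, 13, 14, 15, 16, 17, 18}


LHS: A ∩ B = {5, 8, 15, 17}
(A ∩ B)' = U \ (A ∩ B) = {1, 2, 3, 4, 6, 7, 9, 10, 11, 12, 13, 14, 16, 18}
A' = {1, 2, 3, 4, 6, 7, 9, 10, 11, 12, 13, 14, 16, 18}, B' = {7, 10}
Claimed RHS: A' ∩ B' = {7, 10}
Identity is INVALID: LHS = {1, 2, 3, 4, 6, 7, 9, 10, 11, 12, 13, 14, 16, 18} but the RHS claimed here equals {7, 10}. The correct form is (A ∩ B)' = A' ∪ B'.

Identity is invalid: (A ∩ B)' = {1, 2, 3, 4, 6, 7, 9, 10, 11, 12, 13, 14, 16, 18} but A' ∩ B' = {7, 10}. The correct De Morgan law is (A ∩ B)' = A' ∪ B'.


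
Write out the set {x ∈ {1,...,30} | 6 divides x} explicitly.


Checking each candidate:
Condition: multiples of 6 in {1,...,30}
Result = {6, 12, 18, 24, 30}

{6, 12, 18, 24, 30}


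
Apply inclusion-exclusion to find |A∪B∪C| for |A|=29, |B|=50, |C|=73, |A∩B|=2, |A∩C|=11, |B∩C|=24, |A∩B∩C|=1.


|A∪B∪C| = |A|+|B|+|C| - |A∩B|-|A∩C|-|B∩C| + |A∩B∩C|
= 29+50+73 - 2-11-24 + 1
= 152 - 37 + 1
= 116

|A ∪ B ∪ C| = 116


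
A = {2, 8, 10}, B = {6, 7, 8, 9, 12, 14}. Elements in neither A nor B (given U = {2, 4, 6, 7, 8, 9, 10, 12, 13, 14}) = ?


A = {2, 8, 10}
B = {6, 7, 8, 9, 12, 14}
Region: in neither A nor B (given U = {2, 4, 6, 7, 8, 9, 10, 12, 13, 14})
Elements: {4, 13}

Elements in neither A nor B (given U = {2, 4, 6, 7, 8, 9, 10, 12, 13, 14}): {4, 13}


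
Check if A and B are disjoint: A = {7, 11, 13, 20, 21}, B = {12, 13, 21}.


Disjoint means A ∩ B = ∅.
A ∩ B = {13, 21}
A ∩ B ≠ ∅, so A and B are NOT disjoint.

No, A and B are not disjoint (A ∩ B = {13, 21})


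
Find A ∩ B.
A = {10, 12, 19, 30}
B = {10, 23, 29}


A ∩ B = elements in both A and B
A = {10, 12, 19, 30}
B = {10, 23, 29}
A ∩ B = {10}

A ∩ B = {10}


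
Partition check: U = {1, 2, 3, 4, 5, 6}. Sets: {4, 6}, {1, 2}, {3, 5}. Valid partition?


A partition requires: (1) non-empty parts, (2) pairwise disjoint, (3) union = U
Parts: {4, 6}, {1, 2}, {3, 5}
Union of parts: {1, 2, 3, 4, 5, 6}
U = {1, 2, 3, 4, 5, 6}
All non-empty? True
Pairwise disjoint? True
Covers U? True

Yes, valid partition


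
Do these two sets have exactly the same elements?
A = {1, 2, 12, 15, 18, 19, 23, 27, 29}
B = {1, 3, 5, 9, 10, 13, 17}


Two sets are equal iff they have exactly the same elements.
A = {1, 2, 12, 15, 18, 19, 23, 27, 29}
B = {1, 3, 5, 9, 10, 13, 17}
Differences: {2, 3, 5, 9, 10, 12, 13, 15, 17, 18, 19, 23, 27, 29}
A ≠ B

No, A ≠ B


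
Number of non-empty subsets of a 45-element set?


Total subsets = 2^n = 2^45 = 35184372088832
Non-empty subsets exclude the empty set: 2^n - 1
= 35184372088832 - 1
= 35184372088831

Number of non-empty subsets = 35184372088831


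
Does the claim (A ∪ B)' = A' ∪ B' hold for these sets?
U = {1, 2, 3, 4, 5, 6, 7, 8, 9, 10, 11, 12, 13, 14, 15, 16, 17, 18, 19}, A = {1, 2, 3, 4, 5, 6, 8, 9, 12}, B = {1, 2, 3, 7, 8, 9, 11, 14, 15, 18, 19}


LHS: A ∪ B = {1, 2, 3, 4, 5, 6, 7, 8, 9, 11, 12, 14, 15, 18, 19}
(A ∪ B)' = U \ (A ∪ B) = {10, 13, 16, 17}
A' = {7, 10, 11, 13, 14, 15, 16, 17, 18, 19}, B' = {4, 5, 6, 10, 12, 13, 16, 17}
Claimed RHS: A' ∪ B' = {4, 5, 6, 7, 10, 11, 12, 13, 14, 15, 16, 17, 18, 19}
Identity is INVALID: LHS = {10, 13, 16, 17} but the RHS claimed here equals {4, 5, 6, 7, 10, 11, 12, 13, 14, 15, 16, 17, 18, 19}. The correct form is (A ∪ B)' = A' ∩ B'.

Identity is invalid: (A ∪ B)' = {10, 13, 16, 17} but A' ∪ B' = {4, 5, 6, 7, 10, 11, 12, 13, 14, 15, 16, 17, 18, 19}. The correct De Morgan law is (A ∪ B)' = A' ∩ B'.


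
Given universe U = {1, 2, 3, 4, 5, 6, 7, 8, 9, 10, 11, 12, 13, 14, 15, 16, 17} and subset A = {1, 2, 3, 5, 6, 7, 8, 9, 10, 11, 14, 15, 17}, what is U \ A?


Aᶜ = U \ A = elements in U but not in A
U = {1, 2, 3, 4, 5, 6, 7, 8, 9, 10, 11, 12, 13, 14, 15, 16, 17}
A = {1, 2, 3, 5, 6, 7, 8, 9, 10, 11, 14, 15, 17}
Aᶜ = {4, 12, 13, 16}

Aᶜ = {4, 12, 13, 16}


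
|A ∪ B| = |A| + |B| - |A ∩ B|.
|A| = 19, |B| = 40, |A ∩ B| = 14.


|A ∪ B| = |A| + |B| - |A ∩ B|
= 19 + 40 - 14
= 45

|A ∪ B| = 45


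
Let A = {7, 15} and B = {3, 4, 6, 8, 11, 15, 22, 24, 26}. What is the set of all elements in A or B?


A ∪ B = all elements in A or B (or both)
A = {7, 15}
B = {3, 4, 6, 8, 11, 15, 22, 24, 26}
A ∪ B = {3, 4, 6, 7, 8, 11, 15, 22, 24, 26}

A ∪ B = {3, 4, 6, 7, 8, 11, 15, 22, 24, 26}


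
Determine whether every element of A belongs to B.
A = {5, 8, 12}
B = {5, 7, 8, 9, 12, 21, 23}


A ⊆ B means every element of A is in B.
All elements of A are in B.
So A ⊆ B.

Yes, A ⊆ B


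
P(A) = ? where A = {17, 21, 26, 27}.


|A| = 4, so |P(A)| = 2^4 = 16
Enumerate subsets by cardinality (0 to 4):
∅, {17}, {21}, {26}, {27}, {17, 21}, {17, 26}, {17, 27}, {21, 26}, {21, 27}, {26, 27}, {17, 21, 26}, {17, 21, 27}, {17, 26, 27}, {21, 26, 27}, {17, 21, 26, 27}

P(A) has 16 subsets: ∅, {17}, {21}, {26}, {27}, {17, 21}, {17, 26}, {17, 27}, {21, 26}, {21, 27}, {26, 27}, {17, 21, 26}, {17, 21, 27}, {17, 26, 27}, {21, 26, 27}, {17, 21, 26, 27}


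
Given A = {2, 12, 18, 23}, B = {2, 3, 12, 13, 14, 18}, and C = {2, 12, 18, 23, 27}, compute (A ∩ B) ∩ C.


A ∩ B = {2, 12, 18}
(A ∩ B) ∩ C = {2, 12, 18}

A ∩ B ∩ C = {2, 12, 18}


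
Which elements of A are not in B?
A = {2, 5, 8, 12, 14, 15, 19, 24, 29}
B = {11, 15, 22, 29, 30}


A \ B = elements in A but not in B
A = {2, 5, 8, 12, 14, 15, 19, 24, 29}
B = {11, 15, 22, 29, 30}
Remove from A any elements in B
A \ B = {2, 5, 8, 12, 14, 19, 24}

A \ B = {2, 5, 8, 12, 14, 19, 24}


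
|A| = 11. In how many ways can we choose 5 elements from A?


C(n,k) = n! / (k!(n-k)!)
C(11,5) = 11! / (5!6!)
= 462

C(11,5) = 462


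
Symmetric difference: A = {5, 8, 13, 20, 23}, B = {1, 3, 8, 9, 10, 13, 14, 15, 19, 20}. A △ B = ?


A △ B = (A \ B) ∪ (B \ A) = elements in exactly one of A or B
A \ B = {5, 23}
B \ A = {1, 3, 9, 10, 14, 15, 19}
A △ B = {1, 3, 5, 9, 10, 14, 15, 19, 23}

A △ B = {1, 3, 5, 9, 10, 14, 15, 19, 23}


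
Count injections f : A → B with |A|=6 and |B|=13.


An injection sends each of |A| = 6 inputs to a distinct output in B.
# injections = |B|·(|B|-1)·…·(|B|-|A|+1) = 13! / (13 - 6)!
= 13 × 12 × 11 × 10 × 9 × 8
= 1235520

Number of injections = 1235520


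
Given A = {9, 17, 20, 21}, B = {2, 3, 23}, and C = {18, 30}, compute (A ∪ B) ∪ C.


A ∪ B = {2, 3, 9, 17, 20, 21, 23}
(A ∪ B) ∪ C = {2, 3, 9, 17, 18, 20, 21, 23, 30}

A ∪ B ∪ C = {2, 3, 9, 17, 18, 20, 21, 23, 30}


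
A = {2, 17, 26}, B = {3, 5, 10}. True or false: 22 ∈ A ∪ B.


A = {2, 17, 26}, B = {3, 5, 10}
A ∪ B = all elements in A or B
A ∪ B = {2, 3, 5, 10, 17, 26}
Checking if 22 ∈ A ∪ B
22 is not in A ∪ B → False

22 ∉ A ∪ B


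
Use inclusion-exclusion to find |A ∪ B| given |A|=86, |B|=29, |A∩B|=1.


|A ∪ B| = |A| + |B| - |A ∩ B|
= 86 + 29 - 1
= 114

|A ∪ B| = 114


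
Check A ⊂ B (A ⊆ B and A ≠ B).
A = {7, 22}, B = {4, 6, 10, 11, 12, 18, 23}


A ⊂ B requires: A ⊆ B AND A ≠ B.
A ⊆ B? No
A ⊄ B, so A is not a proper subset.

No, A is not a proper subset of B


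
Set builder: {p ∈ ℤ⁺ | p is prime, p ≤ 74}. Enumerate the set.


Checking each candidate:
Condition: primes ≤ 74
Result = {2, 3, 5, 7, 11, 13, 17, 19, 23, 29, 31, 37, 41, 43, 47, 53, 59, 61, 67, 71, 73}

{2, 3, 5, 7, 11, 13, 17, 19, 23, 29, 31, 37, 41, 43, 47, 53, 59, 61, 67, 71, 73}


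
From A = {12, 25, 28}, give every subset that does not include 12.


A subset of A that omits 12 is a subset of A \ {12}, so there are 2^(n-1) = 2^2 = 4 of them.
Subsets excluding 12: ∅, {25}, {28}, {25, 28}

Subsets excluding 12 (4 total): ∅, {25}, {28}, {25, 28}


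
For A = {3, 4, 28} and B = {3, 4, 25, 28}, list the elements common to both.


A ∩ B = elements in both A and B
A = {3, 4, 28}
B = {3, 4, 25, 28}
A ∩ B = {3, 4, 28}

A ∩ B = {3, 4, 28}


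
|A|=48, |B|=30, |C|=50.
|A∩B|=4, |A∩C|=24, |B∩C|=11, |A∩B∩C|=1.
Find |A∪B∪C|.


|A∪B∪C| = |A|+|B|+|C| - |A∩B|-|A∩C|-|B∩C| + |A∩B∩C|
= 48+30+50 - 4-24-11 + 1
= 128 - 39 + 1
= 90

|A ∪ B ∪ C| = 90


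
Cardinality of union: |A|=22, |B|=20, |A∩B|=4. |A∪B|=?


|A ∪ B| = |A| + |B| - |A ∩ B|
= 22 + 20 - 4
= 38

|A ∪ B| = 38


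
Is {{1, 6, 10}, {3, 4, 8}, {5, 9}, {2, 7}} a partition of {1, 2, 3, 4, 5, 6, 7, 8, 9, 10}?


A partition requires: (1) non-empty parts, (2) pairwise disjoint, (3) union = U
Parts: {1, 6, 10}, {3, 4, 8}, {5, 9}, {2, 7}
Union of parts: {1, 2, 3, 4, 5, 6, 7, 8, 9, 10}
U = {1, 2, 3, 4, 5, 6, 7, 8, 9, 10}
All non-empty? True
Pairwise disjoint? True
Covers U? True

Yes, valid partition


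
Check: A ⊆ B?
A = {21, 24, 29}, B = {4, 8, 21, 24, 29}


A ⊆ B means every element of A is in B.
All elements of A are in B.
So A ⊆ B.

Yes, A ⊆ B


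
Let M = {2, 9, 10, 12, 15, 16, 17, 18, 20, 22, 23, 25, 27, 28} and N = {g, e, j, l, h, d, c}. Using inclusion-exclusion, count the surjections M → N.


n = |M| = 14, k = |N| = 7. Surjections via inclusion-exclusion:
S(n,k) = Σ(-1)^i × C(k,i) × (k-i)^n, i=0 to k
i=0: (-1)^0×C(7,0)×7^14 = 678223072849
i=1: (-1)^1×C(7,1)×6^14 = -548549148672
i=2: (-1)^2×C(7,2)×5^14 = 128173828125
i=3: (-1)^3×C(7,3)×4^14 = -9395240960
i=4: (-1)^4×C(7,4)×3^14 = 167403915
i=5: (-1)^5×C(7,5)×2^14 = -344064
i=6: (-1)^6×C(7,6)×1^14 = 7
i=7: (-1)^7×C(7,7)×0^14 = 0
Total = 248619571200

Number of surjections = 248619571200


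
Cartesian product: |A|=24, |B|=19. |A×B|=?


|A × B| = |A| × |B|
= 24 × 19
= 456

|A × B| = 456


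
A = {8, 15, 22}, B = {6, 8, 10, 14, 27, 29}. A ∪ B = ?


A ∪ B = all elements in A or B (or both)
A = {8, 15, 22}
B = {6, 8, 10, 14, 27, 29}
A ∪ B = {6, 8, 10, 14, 15, 22, 27, 29}

A ∪ B = {6, 8, 10, 14, 15, 22, 27, 29}


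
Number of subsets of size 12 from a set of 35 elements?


C(n,k) = n! / (k!(n-k)!)
C(35,12) = 35! / (12!23!)
= 834451800

C(35,12) = 834451800


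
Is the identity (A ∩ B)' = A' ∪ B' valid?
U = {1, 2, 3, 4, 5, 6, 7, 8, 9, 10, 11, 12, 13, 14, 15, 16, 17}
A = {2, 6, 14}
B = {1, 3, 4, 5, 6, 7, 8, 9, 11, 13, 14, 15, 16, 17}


LHS: A ∩ B = {6, 14}
(A ∩ B)' = U \ (A ∩ B) = {1, 2, 3, 4, 5, 7, 8, 9, 10, 11, 12, 13, 15, 16, 17}
A' = {1, 3, 4, 5, 7, 8, 9, 10, 11, 12, 13, 15, 16, 17}, B' = {2, 10, 12}
Claimed RHS: A' ∪ B' = {1, 2, 3, 4, 5, 7, 8, 9, 10, 11, 12, 13, 15, 16, 17}
Identity is VALID: LHS = RHS = {1, 2, 3, 4, 5, 7, 8, 9, 10, 11, 12, 13, 15, 16, 17} ✓

Identity is valid. (A ∩ B)' = A' ∪ B' = {1, 2, 3, 4, 5, 7, 8, 9, 10, 11, 12, 13, 15, 16, 17}


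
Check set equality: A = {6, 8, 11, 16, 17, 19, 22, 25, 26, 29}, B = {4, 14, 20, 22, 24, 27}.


Two sets are equal iff they have exactly the same elements.
A = {6, 8, 11, 16, 17, 19, 22, 25, 26, 29}
B = {4, 14, 20, 22, 24, 27}
Differences: {4, 6, 8, 11, 14, 16, 17, 19, 20, 24, 25, 26, 27, 29}
A ≠ B

No, A ≠ B


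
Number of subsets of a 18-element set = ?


Number of subsets = 2^n
= 2^18
= 262144

|P(A)| = 262144


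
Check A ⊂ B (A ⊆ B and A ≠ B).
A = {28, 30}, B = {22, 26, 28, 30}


A ⊂ B requires: A ⊆ B AND A ≠ B.
A ⊆ B? Yes
A = B? No
A ⊂ B: Yes (A is a proper subset of B)

Yes, A ⊂ B


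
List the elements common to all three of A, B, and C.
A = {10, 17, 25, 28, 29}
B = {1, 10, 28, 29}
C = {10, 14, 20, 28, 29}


A ∩ B = {10, 28, 29}
(A ∩ B) ∩ C = {10, 28, 29}

A ∩ B ∩ C = {10, 28, 29}


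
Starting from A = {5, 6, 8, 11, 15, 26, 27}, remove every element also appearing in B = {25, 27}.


A \ B = elements in A but not in B
A = {5, 6, 8, 11, 15, 26, 27}
B = {25, 27}
Remove from A any elements in B
A \ B = {5, 6, 8, 11, 15, 26}

A \ B = {5, 6, 8, 11, 15, 26}


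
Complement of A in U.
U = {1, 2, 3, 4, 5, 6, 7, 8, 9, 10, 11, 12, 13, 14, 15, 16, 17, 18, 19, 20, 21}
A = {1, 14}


Aᶜ = U \ A = elements in U but not in A
U = {1, 2, 3, 4, 5, 6, 7, 8, 9, 10, 11, 12, 13, 14, 15, 16, 17, 18, 19, 20, 21}
A = {1, 14}
Aᶜ = {2, 3, 4, 5, 6, 7, 8, 9, 10, 11, 12, 13, 15, 16, 17, 18, 19, 20, 21}

Aᶜ = {2, 3, 4, 5, 6, 7, 8, 9, 10, 11, 12, 13, 15, 16, 17, 18, 19, 20, 21}


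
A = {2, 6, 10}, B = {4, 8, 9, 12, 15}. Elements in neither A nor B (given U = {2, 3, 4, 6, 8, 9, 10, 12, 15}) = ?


A = {2, 6, 10}
B = {4, 8, 9, 12, 15}
Region: in neither A nor B (given U = {2, 3, 4, 6, 8, 9, 10, 12, 15})
Elements: {3}

Elements in neither A nor B (given U = {2, 3, 4, 6, 8, 9, 10, 12, 15}): {3}


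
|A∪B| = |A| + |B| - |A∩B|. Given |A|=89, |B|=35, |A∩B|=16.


|A ∪ B| = |A| + |B| - |A ∩ B|
= 89 + 35 - 16
= 108

|A ∪ B| = 108


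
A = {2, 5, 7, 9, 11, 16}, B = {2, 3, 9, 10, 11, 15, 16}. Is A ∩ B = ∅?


Disjoint means A ∩ B = ∅.
A ∩ B = {2, 9, 11, 16}
A ∩ B ≠ ∅, so A and B are NOT disjoint.

No, A and B are not disjoint (A ∩ B = {2, 9, 11, 16})


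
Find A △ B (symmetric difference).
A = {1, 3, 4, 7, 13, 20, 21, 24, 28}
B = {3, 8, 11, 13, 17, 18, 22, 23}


A △ B = (A \ B) ∪ (B \ A) = elements in exactly one of A or B
A \ B = {1, 4, 7, 20, 21, 24, 28}
B \ A = {8, 11, 17, 18, 22, 23}
A △ B = {1, 4, 7, 8, 11, 17, 18, 20, 21, 22, 23, 24, 28}

A △ B = {1, 4, 7, 8, 11, 17, 18, 20, 21, 22, 23, 24, 28}


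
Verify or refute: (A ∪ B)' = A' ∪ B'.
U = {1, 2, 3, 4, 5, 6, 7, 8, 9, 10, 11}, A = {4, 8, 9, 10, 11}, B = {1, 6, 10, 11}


LHS: A ∪ B = {1, 4, 6, 8, 9, 10, 11}
(A ∪ B)' = U \ (A ∪ B) = {2, 3, 5, 7}
A' = {1, 2, 3, 5, 6, 7}, B' = {2, 3, 4, 5, 7, 8, 9}
Claimed RHS: A' ∪ B' = {1, 2, 3, 4, 5, 6, 7, 8, 9}
Identity is INVALID: LHS = {2, 3, 5, 7} but the RHS claimed here equals {1, 2, 3, 4, 5, 6, 7, 8, 9}. The correct form is (A ∪ B)' = A' ∩ B'.

Identity is invalid: (A ∪ B)' = {2, 3, 5, 7} but A' ∪ B' = {1, 2, 3, 4, 5, 6, 7, 8, 9}. The correct De Morgan law is (A ∪ B)' = A' ∩ B'.


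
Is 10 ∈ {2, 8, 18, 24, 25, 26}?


A = {2, 8, 18, 24, 25, 26}
Checking if 10 is in A
10 is not in A → False

10 ∉ A


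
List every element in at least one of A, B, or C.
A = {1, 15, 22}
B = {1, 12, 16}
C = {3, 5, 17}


A ∪ B = {1, 12, 15, 16, 22}
(A ∪ B) ∪ C = {1, 3, 5, 12, 15, 16, 17, 22}

A ∪ B ∪ C = {1, 3, 5, 12, 15, 16, 17, 22}


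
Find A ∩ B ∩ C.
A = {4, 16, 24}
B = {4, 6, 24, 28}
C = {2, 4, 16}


A ∩ B = {4, 24}
(A ∩ B) ∩ C = {4}

A ∩ B ∩ C = {4}


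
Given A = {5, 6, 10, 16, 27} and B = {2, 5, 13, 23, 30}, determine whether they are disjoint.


Disjoint means A ∩ B = ∅.
A ∩ B = {5}
A ∩ B ≠ ∅, so A and B are NOT disjoint.

No, A and B are not disjoint (A ∩ B = {5})


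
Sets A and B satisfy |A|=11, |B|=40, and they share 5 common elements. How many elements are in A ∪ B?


|A ∪ B| = |A| + |B| - |A ∩ B|
= 11 + 40 - 5
= 46

|A ∪ B| = 46


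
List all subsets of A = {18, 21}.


|A| = 2, so |P(A)| = 2^2 = 4
Enumerate subsets by cardinality (0 to 2):
∅, {18}, {21}, {18, 21}

P(A) has 4 subsets: ∅, {18}, {21}, {18, 21}


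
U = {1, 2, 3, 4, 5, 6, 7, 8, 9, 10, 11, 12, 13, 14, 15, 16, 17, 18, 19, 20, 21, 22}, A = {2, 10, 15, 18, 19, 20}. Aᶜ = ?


Aᶜ = U \ A = elements in U but not in A
U = {1, 2, 3, 4, 5, 6, 7, 8, 9, 10, 11, 12, 13, 14, 15, 16, 17, 18, 19, 20, 21, 22}
A = {2, 10, 15, 18, 19, 20}
Aᶜ = {1, 3, 4, 5, 6, 7, 8, 9, 11, 12, 13, 14, 16, 17, 21, 22}

Aᶜ = {1, 3, 4, 5, 6, 7, 8, 9, 11, 12, 13, 14, 16, 17, 21, 22}


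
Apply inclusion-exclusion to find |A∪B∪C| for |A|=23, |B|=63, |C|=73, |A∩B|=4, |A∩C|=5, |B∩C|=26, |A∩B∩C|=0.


|A∪B∪C| = |A|+|B|+|C| - |A∩B|-|A∩C|-|B∩C| + |A∩B∩C|
= 23+63+73 - 4-5-26 + 0
= 159 - 35 + 0
= 124

|A ∪ B ∪ C| = 124


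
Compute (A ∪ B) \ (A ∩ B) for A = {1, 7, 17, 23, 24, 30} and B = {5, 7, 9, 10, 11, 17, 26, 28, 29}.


A △ B = (A \ B) ∪ (B \ A) = elements in exactly one of A or B
A \ B = {1, 23, 24, 30}
B \ A = {5, 9, 10, 11, 26, 28, 29}
A △ B = {1, 5, 9, 10, 11, 23, 24, 26, 28, 29, 30}

A △ B = {1, 5, 9, 10, 11, 23, 24, 26, 28, 29, 30}


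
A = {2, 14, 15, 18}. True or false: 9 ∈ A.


A = {2, 14, 15, 18}
Checking if 9 is in A
9 is not in A → False

9 ∉ A


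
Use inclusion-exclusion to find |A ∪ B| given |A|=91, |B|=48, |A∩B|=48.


|A ∪ B| = |A| + |B| - |A ∩ B|
= 91 + 48 - 48
= 91

|A ∪ B| = 91


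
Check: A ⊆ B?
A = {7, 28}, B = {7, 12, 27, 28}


A ⊆ B means every element of A is in B.
All elements of A are in B.
So A ⊆ B.

Yes, A ⊆ B


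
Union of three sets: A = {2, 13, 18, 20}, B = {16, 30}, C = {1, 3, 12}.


A ∪ B = {2, 13, 16, 18, 20, 30}
(A ∪ B) ∪ C = {1, 2, 3, 12, 13, 16, 18, 20, 30}

A ∪ B ∪ C = {1, 2, 3, 12, 13, 16, 18, 20, 30}


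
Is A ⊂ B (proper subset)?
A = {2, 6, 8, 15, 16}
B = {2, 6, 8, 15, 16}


A ⊂ B requires: A ⊆ B AND A ≠ B.
A ⊆ B? Yes
A = B? Yes
A = B, so A is not a PROPER subset.

No, A is not a proper subset of B


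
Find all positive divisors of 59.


Checking each candidate:
Condition: positive divisors of 59
Result = {1, 59}

{1, 59}


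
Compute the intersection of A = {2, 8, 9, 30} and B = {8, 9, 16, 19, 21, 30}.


A ∩ B = elements in both A and B
A = {2, 8, 9, 30}
B = {8, 9, 16, 19, 21, 30}
A ∩ B = {8, 9, 30}

A ∩ B = {8, 9, 30}


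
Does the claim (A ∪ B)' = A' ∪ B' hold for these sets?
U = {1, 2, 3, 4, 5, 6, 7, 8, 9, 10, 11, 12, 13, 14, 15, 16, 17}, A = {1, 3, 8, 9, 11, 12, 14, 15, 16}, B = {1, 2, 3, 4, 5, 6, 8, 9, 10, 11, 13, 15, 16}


LHS: A ∪ B = {1, 2, 3, 4, 5, 6, 8, 9, 10, 11, 12, 13, 14, 15, 16}
(A ∪ B)' = U \ (A ∪ B) = {7, 17}
A' = {2, 4, 5, 6, 7, 10, 13, 17}, B' = {7, 12, 14, 17}
Claimed RHS: A' ∪ B' = {2, 4, 5, 6, 7, 10, 12, 13, 14, 17}
Identity is INVALID: LHS = {7, 17} but the RHS claimed here equals {2, 4, 5, 6, 7, 10, 12, 13, 14, 17}. The correct form is (A ∪ B)' = A' ∩ B'.

Identity is invalid: (A ∪ B)' = {7, 17} but A' ∪ B' = {2, 4, 5, 6, 7, 10, 12, 13, 14, 17}. The correct De Morgan law is (A ∪ B)' = A' ∩ B'.


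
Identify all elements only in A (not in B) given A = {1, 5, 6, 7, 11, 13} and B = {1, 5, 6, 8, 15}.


A = {1, 5, 6, 7, 11, 13}
B = {1, 5, 6, 8, 15}
Region: only in A (not in B)
Elements: {7, 11, 13}

Elements only in A (not in B): {7, 11, 13}


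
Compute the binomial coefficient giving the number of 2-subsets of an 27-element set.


C(n,k) = n! / (k!(n-k)!)
C(27,2) = 27! / (2!25!)
= 351

C(27,2) = 351


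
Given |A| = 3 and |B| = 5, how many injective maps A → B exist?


An injection sends each of |A| = 3 inputs to a distinct output in B.
# injections = |B|·(|B|-1)·…·(|B|-|A|+1) = 5! / (5 - 3)!
= 5 × 4 × 3
= 60

Number of injections = 60


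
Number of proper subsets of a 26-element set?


Total subsets = 2^n = 2^26 = 67108864
Proper subsets exclude the set itself: 2^n - 1
= 67108864 - 1
= 67108863

Number of proper subsets = 67108863


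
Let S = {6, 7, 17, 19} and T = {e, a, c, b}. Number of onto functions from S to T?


n = |S| = 4, k = |T| = 4. Surjections via inclusion-exclusion:
S(n,k) = Σ(-1)^i × C(k,i) × (k-i)^n, i=0 to k
i=0: (-1)^0×C(4,0)×4^4 = 256
i=1: (-1)^1×C(4,1)×3^4 = -324
i=2: (-1)^2×C(4,2)×2^4 = 96
i=3: (-1)^3×C(4,3)×1^4 = -4
i=4: (-1)^4×C(4,4)×0^4 = 0
Total = 24

Number of surjections = 24


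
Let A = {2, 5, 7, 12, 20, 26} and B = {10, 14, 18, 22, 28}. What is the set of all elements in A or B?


A ∪ B = all elements in A or B (or both)
A = {2, 5, 7, 12, 20, 26}
B = {10, 14, 18, 22, 28}
A ∪ B = {2, 5, 7, 10, 12, 14, 18, 20, 22, 26, 28}

A ∪ B = {2, 5, 7, 10, 12, 14, 18, 20, 22, 26, 28}


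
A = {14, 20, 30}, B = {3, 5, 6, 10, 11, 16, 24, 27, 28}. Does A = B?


Two sets are equal iff they have exactly the same elements.
A = {14, 20, 30}
B = {3, 5, 6, 10, 11, 16, 24, 27, 28}
Differences: {3, 5, 6, 10, 11, 14, 16, 20, 24, 27, 28, 30}
A ≠ B

No, A ≠ B


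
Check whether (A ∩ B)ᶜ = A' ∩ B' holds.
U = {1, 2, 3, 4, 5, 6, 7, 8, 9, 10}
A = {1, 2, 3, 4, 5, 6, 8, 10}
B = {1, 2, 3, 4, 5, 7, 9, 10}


LHS: A ∩ B = {1, 2, 3, 4, 5, 10}
(A ∩ B)' = U \ (A ∩ B) = {6, 7, 8, 9}
A' = {7, 9}, B' = {6, 8}
Claimed RHS: A' ∩ B' = ∅
Identity is INVALID: LHS = {6, 7, 8, 9} but the RHS claimed here equals ∅. The correct form is (A ∩ B)' = A' ∪ B'.

Identity is invalid: (A ∩ B)' = {6, 7, 8, 9} but A' ∩ B' = ∅. The correct De Morgan law is (A ∩ B)' = A' ∪ B'.


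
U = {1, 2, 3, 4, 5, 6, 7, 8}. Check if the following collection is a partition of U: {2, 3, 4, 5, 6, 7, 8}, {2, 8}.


A partition requires: (1) non-empty parts, (2) pairwise disjoint, (3) union = U
Parts: {2, 3, 4, 5, 6, 7, 8}, {2, 8}
Union of parts: {2, 3, 4, 5, 6, 7, 8}
U = {1, 2, 3, 4, 5, 6, 7, 8}
All non-empty? True
Pairwise disjoint? False
Covers U? False

No, not a valid partition


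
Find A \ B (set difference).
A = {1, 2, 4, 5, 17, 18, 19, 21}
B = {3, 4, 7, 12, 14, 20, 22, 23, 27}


A \ B = elements in A but not in B
A = {1, 2, 4, 5, 17, 18, 19, 21}
B = {3, 4, 7, 12, 14, 20, 22, 23, 27}
Remove from A any elements in B
A \ B = {1, 2, 5, 17, 18, 19, 21}

A \ B = {1, 2, 5, 17, 18, 19, 21}


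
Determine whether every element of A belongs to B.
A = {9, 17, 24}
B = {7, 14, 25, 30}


A ⊆ B means every element of A is in B.
Elements in A not in B: {9, 17, 24}
So A ⊄ B.

No, A ⊄ B


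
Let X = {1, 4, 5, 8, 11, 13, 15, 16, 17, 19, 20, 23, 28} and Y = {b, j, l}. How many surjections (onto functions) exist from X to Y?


n = |X| = 13, k = |Y| = 3. Surjections via inclusion-exclusion:
S(n,k) = Σ(-1)^i × C(k,i) × (k-i)^n, i=0 to k
i=0: (-1)^0×C(3,0)×3^13 = 1594323
i=1: (-1)^1×C(3,1)×2^13 = -24576
i=2: (-1)^2×C(3,2)×1^13 = 3
i=3: (-1)^3×C(3,3)×0^13 = 0
Total = 1569750

Number of surjections = 1569750


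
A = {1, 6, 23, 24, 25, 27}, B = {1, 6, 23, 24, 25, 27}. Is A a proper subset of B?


A ⊂ B requires: A ⊆ B AND A ≠ B.
A ⊆ B? Yes
A = B? Yes
A = B, so A is not a PROPER subset.

No, A is not a proper subset of B


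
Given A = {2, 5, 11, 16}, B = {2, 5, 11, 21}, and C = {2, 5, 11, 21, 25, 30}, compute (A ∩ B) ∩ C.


A ∩ B = {2, 5, 11}
(A ∩ B) ∩ C = {2, 5, 11}

A ∩ B ∩ C = {2, 5, 11}


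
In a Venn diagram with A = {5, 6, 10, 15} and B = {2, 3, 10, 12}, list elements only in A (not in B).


A = {5, 6, 10, 15}
B = {2, 3, 10, 12}
Region: only in A (not in B)
Elements: {5, 6, 15}

Elements only in A (not in B): {5, 6, 15}


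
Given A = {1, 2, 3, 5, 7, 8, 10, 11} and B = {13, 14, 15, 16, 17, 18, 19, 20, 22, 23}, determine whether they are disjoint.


Disjoint means A ∩ B = ∅.
A ∩ B = ∅
A ∩ B = ∅, so A and B are disjoint.

Yes, A and B are disjoint


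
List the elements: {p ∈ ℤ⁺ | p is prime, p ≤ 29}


Checking each candidate:
Condition: primes ≤ 29
Result = {2, 3, 5, 7, 11, 13, 17, 19, 23, 29}

{2, 3, 5, 7, 11, 13, 17, 19, 23, 29}


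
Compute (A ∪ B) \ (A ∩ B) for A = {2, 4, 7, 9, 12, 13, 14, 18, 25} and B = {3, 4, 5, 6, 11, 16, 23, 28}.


A △ B = (A \ B) ∪ (B \ A) = elements in exactly one of A or B
A \ B = {2, 7, 9, 12, 13, 14, 18, 25}
B \ A = {3, 5, 6, 11, 16, 23, 28}
A △ B = {2, 3, 5, 6, 7, 9, 11, 12, 13, 14, 16, 18, 23, 25, 28}

A △ B = {2, 3, 5, 6, 7, 9, 11, 12, 13, 14, 16, 18, 23, 25, 28}


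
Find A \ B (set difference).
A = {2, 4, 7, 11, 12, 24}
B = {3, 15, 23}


A \ B = elements in A but not in B
A = {2, 4, 7, 11, 12, 24}
B = {3, 15, 23}
Remove from A any elements in B
A \ B = {2, 4, 7, 11, 12, 24}

A \ B = {2, 4, 7, 11, 12, 24}


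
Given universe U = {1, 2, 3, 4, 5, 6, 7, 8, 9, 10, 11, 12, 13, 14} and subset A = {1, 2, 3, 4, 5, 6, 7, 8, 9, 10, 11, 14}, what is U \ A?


Aᶜ = U \ A = elements in U but not in A
U = {1, 2, 3, 4, 5, 6, 7, 8, 9, 10, 11, 12, 13, 14}
A = {1, 2, 3, 4, 5, 6, 7, 8, 9, 10, 11, 14}
Aᶜ = {12, 13}

Aᶜ = {12, 13}


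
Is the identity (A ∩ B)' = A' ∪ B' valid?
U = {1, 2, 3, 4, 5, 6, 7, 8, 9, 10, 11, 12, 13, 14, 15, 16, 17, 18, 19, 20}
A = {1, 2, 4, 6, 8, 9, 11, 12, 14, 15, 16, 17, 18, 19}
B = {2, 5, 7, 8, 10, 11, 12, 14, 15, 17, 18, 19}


LHS: A ∩ B = {2, 8, 11, 12, 14, 15, 17, 18, 19}
(A ∩ B)' = U \ (A ∩ B) = {1, 3, 4, 5, 6, 7, 9, 10, 13, 16, 20}
A' = {3, 5, 7, 10, 13, 20}, B' = {1, 3, 4, 6, 9, 13, 16, 20}
Claimed RHS: A' ∪ B' = {1, 3, 4, 5, 6, 7, 9, 10, 13, 16, 20}
Identity is VALID: LHS = RHS = {1, 3, 4, 5, 6, 7, 9, 10, 13, 16, 20} ✓

Identity is valid. (A ∩ B)' = A' ∪ B' = {1, 3, 4, 5, 6, 7, 9, 10, 13, 16, 20}


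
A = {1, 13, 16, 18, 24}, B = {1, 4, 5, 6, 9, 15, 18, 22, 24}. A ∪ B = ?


A ∪ B = all elements in A or B (or both)
A = {1, 13, 16, 18, 24}
B = {1, 4, 5, 6, 9, 15, 18, 22, 24}
A ∪ B = {1, 4, 5, 6, 9, 13, 15, 16, 18, 22, 24}

A ∪ B = {1, 4, 5, 6, 9, 13, 15, 16, 18, 22, 24}


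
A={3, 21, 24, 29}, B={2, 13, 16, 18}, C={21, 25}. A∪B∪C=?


A ∪ B = {2, 3, 13, 16, 18, 21, 24, 29}
(A ∪ B) ∪ C = {2, 3, 13, 16, 18, 21, 24, 25, 29}

A ∪ B ∪ C = {2, 3, 13, 16, 18, 21, 24, 25, 29}


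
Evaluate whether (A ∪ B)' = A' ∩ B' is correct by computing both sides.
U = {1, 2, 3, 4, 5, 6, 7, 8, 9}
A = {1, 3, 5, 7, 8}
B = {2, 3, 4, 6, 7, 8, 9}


LHS: A ∪ B = {1, 2, 3, 4, 5, 6, 7, 8, 9}
(A ∪ B)' = U \ (A ∪ B) = ∅
A' = {2, 4, 6, 9}, B' = {1, 5}
Claimed RHS: A' ∩ B' = ∅
Identity is VALID: LHS = RHS = ∅ ✓

Identity is valid. (A ∪ B)' = A' ∩ B' = ∅


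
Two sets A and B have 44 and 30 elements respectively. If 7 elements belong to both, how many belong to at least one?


|A ∪ B| = |A| + |B| - |A ∩ B|
= 44 + 30 - 7
= 67

|A ∪ B| = 67


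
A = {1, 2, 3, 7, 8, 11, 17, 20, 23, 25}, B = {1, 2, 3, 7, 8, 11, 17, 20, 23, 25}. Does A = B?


Two sets are equal iff they have exactly the same elements.
A = {1, 2, 3, 7, 8, 11, 17, 20, 23, 25}
B = {1, 2, 3, 7, 8, 11, 17, 20, 23, 25}
Same elements → A = B

Yes, A = B


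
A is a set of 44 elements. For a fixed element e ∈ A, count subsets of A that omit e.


Subsets of A avoiding e are subsets of A \ {e}, which has 43 elements.
Count = 2^(n-1) = 2^43
= 8796093022208

Number of subsets avoiding e = 8796093022208


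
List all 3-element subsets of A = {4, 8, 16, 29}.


|A| = 4, so A has C(4,3) = 4 subsets of size 3.
Enumerate by choosing 3 elements from A at a time:
{4, 8, 16}, {4, 8, 29}, {4, 16, 29}, {8, 16, 29}

3-element subsets (4 total): {4, 8, 16}, {4, 8, 29}, {4, 16, 29}, {8, 16, 29}
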